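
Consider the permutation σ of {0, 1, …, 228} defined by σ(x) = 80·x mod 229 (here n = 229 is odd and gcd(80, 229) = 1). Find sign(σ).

Orbit of 204 under x↦80x: [204, 61, 71, 184, 64, 82, 148]… (length divides ord_229(80)).
3 cycles of lengths [114, 114, 1].
n − c = 229 − 3 = 226; sign = (−1)^226 = +1.

+1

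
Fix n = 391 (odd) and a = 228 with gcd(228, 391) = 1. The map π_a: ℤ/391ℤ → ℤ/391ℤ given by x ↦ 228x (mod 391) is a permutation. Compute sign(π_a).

+1

Trace 385: π^k(385) = [385, 196, 114, 186, 180, 376, 99] for k=0..6.
Decompose π into cycles: lengths [176, 176, 22, 16, 1] (5 cycles, including the fixed point 0).
n − c = 391 − 5 = 386; sign = (−1)^386 = +1.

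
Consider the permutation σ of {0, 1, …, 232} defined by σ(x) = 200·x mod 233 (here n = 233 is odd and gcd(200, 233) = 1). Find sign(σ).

+1

Orbit of 196 under x↦200x: [196, 56, 16, 171, 182, 52, 148]… (length divides ord_233(200)).
Decompose π into cycles: lengths [116, 116, 1] (3 cycles, including the fixed point 0).
sign(π) = (−1)^{n − #cycles} = (−1)^{233−3} = (−1)^230 = +1.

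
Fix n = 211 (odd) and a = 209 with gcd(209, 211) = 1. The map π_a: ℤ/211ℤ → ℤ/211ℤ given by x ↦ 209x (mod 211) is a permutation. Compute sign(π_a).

+1

Orbit of 201 under x↦209x: [201, 20, 171, 80, 51, 109, 204]… (length divides ord_211(209)).
Decompose π into cycles: lengths [105, 105, 1] (3 cycles, including the fixed point 0).
211 − 3 = 208 transpositions; sign(π) = (−1)^208 = +1.
The Jacobi symbol (209|211) = +1 (Zolotarev) agrees.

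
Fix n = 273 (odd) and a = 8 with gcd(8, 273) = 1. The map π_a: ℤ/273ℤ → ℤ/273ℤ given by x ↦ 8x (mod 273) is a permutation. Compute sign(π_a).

+1

Start at x=8: 8 → 64 → 239 → 1 → 8 (one orbit).
Cycle lengths of π_8 on ℤ/273ℤ: [4, 4, 4, 4, 4, 4, 4, 4, 4, 4, 4, 4, 4, 4, 4, 4, 4, 4, 4, 4, 4, 4, 4, 4, 4, 4, 4, 4, 4, 4, 4, 4, 4, 4, 4, 4, 4, 4, 4, 4, 4, 4, 4, 4, 4, 4, 4, 4, 4, 4, 4, 4, 4, 4, 4, 4, 4, 4, 4, 4, 4, 4, 4, 2, 2, 2, 2, 2, 2, 2, 1, 1, 1, 1, 1, 1, 1]; 77 cycles in total.
273 − 77 = 196 transpositions; sign(π) = (−1)^196 = +1.
Zolotarev: (8|273) = +1, matching the cycle-count sign.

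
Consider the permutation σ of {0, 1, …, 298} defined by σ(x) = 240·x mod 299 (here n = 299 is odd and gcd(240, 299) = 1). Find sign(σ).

+1

Start at x=11: 11 → 248 → 19 → 75 → 60 → 48 → 158 → … (one orbit).
Cycle lengths of π_240 on ℤ/299ℤ: [132, 132, 22, 12, 1]; 5 cycles in total.
5 cycles on 299: each ℓ→(−1)^(ℓ−1), product (−1)^294 = +1.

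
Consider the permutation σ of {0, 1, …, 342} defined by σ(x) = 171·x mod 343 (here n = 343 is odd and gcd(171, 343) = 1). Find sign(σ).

Orbit of 205 under x↦171x: [205, 69, 137, 103, 120, 283, 30]… (length divides ord_343(171)).
Cycle lengths of π_171 on ℤ/343ℤ: [294, 42, 6, 1]; 4 cycles in total.
With 4 cycles on 343 points, sign = (−1)^{343−4} = -1.
Zolotarev: (171|343) = -1, matching the cycle-count sign.

-1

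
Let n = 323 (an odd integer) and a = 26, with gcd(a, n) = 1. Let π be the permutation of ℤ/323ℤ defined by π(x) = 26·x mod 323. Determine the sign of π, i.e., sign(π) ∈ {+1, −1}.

+1

Start at x=87: 87 → 1 → 26 → 30 → 134 → 254 → 144 → … (one orbit).
π_26 has 21 disjoint cycles with lengths [24, 24, 24, 24, 24, 24, 24, 24, 24, 24, 24, 24, 8, 8, 3, 3, 3, 3, 3, 3, 1] on {0,…,322}.
Σ(ℓ_i−1) = 323−21 = 302; sign = (−1)^302 = +1.
Check: (26/323) = +1 by Zolotarev.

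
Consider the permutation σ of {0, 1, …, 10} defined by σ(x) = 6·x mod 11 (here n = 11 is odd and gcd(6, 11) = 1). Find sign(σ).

Trace 8: π^k(8) = [8, 4, 2, 1, 6, 3, 7] for k=0..6.
Cycle lengths of π_6 on ℤ/11ℤ: [10, 1]; 2 cycles in total.
n − c = 11 − 2 = 9; sign = (−1)^9 = -1.
The Jacobi symbol (6|11) = -1 (Zolotarev) agrees.

-1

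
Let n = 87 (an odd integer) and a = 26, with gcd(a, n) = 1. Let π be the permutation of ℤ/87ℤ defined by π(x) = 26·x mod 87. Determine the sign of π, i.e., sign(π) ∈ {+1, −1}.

Start at x=47: 47 → 4 → 17 → 7 → 8 → 34 → 14 → … (one orbit).
Decompose π into cycles: lengths [28, 28, 28, 2, 1] (5 cycles, including the fixed point 0).
Σ(ℓ_i−1) = 87−5 = 82; sign = (−1)^82 = +1.

+1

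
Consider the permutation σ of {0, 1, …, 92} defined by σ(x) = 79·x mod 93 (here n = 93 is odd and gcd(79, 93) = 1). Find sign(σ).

Start at x=67: 67 → 85 → 19 → 13 → 4 → 37 → 40 → … (one orbit).
π_79 has 6 disjoint cycles with lengths [30, 30, 30, 1, 1, 1] on {0,…,92}.
93 − 6 = 87 transpositions; sign(π) = (−1)^87 = -1.
Check: (79/93) = -1 by Zolotarev.

-1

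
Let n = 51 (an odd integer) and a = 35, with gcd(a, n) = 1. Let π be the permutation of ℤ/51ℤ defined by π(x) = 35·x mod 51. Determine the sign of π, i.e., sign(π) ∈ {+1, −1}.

-1

Start at x=1: 1 → 35 → 1 (one orbit).
Decompose π into cycles: lengths [2, 2, 2, 2, 2, 2, 2, 2, 2, 2, 2, 2, 2, 2, 2, 2, 2, 1, 1, 1, 1, 1, 1, 1, 1, 1, 1, 1, 1, 1, 1, 1, 1, 1] (34 cycles, including the fixed point 0).
Σ(ℓ_i−1) = 51−34 = 17; sign = (−1)^17 = -1.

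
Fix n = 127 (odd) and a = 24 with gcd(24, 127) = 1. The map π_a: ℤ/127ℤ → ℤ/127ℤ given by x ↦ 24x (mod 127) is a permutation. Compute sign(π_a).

-1

Orbit of 75 under x↦24x: [75, 22, 20, 99, 90, 1, 24]… (length divides ord_127(24)).
π_24 has 8 disjoint cycles with lengths [18, 18, 18, 18, 18, 18, 18, 1] on {0,…,126}.
127 − 8 = 119 transpositions; sign(π) = (−1)^119 = -1.
Via Zolotarev, sign(π_{24}) = (24|127) = -1.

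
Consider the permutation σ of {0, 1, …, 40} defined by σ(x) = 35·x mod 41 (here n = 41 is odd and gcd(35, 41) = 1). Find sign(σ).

Orbit of 20 under x↦35x: [20, 3, 23, 26, 8, 34, 1]… (length divides ord_41(35)).
Decompose π into cycles: lengths [40, 1] (2 cycles, including the fixed point 0).
With 2 cycles on 41 points, sign = (−1)^{41−2} = -1.
The Jacobi symbol (35|41) = -1 (Zolotarev) agrees.

-1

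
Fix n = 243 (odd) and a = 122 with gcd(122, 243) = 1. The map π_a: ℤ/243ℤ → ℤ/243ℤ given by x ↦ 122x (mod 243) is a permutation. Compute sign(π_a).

-1

Start at x=130: 130 → 65 → 154 → 77 → 160 → 80 → 40 → … (one orbit).
The orbit structure of x ↦ 122x mod 243: 6 orbits of sizes [162, 54, 18, 6, 2, 1].
sign(π) = (−1)^{n − #cycles} = (−1)^{243−6} = (−1)^237 = -1.
Via Zolotarev, sign(π_{122}) = (122|243) = -1.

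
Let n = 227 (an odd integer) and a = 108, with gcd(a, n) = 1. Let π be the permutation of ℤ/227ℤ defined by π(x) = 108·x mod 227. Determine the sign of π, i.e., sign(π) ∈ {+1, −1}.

+1

Trace 99: π^k(99) = [99, 23, 214, 185, 4, 205, 121] for k=0..6.
The orbit structure of x ↦ 108x mod 227: 3 orbits of sizes [113, 113, 1].
227 − 3 = 224 transpositions; sign(π) = (−1)^224 = +1.
The Jacobi symbol (108|227) = +1 (Zolotarev) agrees.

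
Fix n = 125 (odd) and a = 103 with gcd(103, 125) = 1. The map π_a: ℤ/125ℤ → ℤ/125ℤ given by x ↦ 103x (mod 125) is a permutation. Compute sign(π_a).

Orbit of 16 under x↦103x: [16, 23, 119, 7, 96, 13, 89]… (length divides ord_125(103)).
The orbit structure of x ↦ 103x mod 125: 4 orbits of sizes [100, 20, 4, 1].
4 cycles on 125: each ℓ→(−1)^(ℓ−1), product (−1)^121 = -1.

-1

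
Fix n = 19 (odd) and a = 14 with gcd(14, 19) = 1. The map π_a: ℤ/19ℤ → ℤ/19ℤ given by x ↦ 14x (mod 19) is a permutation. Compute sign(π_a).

-1

Orbit of 2 under x↦14x: [2, 9, 12, 16, 15, 1, 14]… (length divides ord_19(14)).
The orbit structure of x ↦ 14x mod 19: 2 orbits of sizes [18, 1].
With 2 cycles on 19 points, sign = (−1)^{19−2} = -1.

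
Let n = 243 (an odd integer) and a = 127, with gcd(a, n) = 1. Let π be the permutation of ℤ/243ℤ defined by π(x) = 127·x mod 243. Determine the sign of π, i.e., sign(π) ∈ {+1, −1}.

+1

Start at x=127: 127 → 91 → 136 → 19 → 226 → 28 → 154 → … (one orbit).
The orbit structure of x ↦ 127x mod 243: 27 orbits of sizes [27, 27, 27, 27, 27, 27, 9, 9, 9, 9, 9, 9, 3, 3, 3, 3, 3, 3, 1, 1, 1, 1, 1, 1, 1, 1, 1].
sign(π) = (−1)^{n − #cycles} = (−1)^{243−27} = (−1)^216 = +1.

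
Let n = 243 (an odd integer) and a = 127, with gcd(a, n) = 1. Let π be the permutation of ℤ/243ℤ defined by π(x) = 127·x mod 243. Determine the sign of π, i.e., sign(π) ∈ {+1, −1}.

Orbit of 235 under x↦127x: [235, 199, 1, 127, 91, 136, 19]… (length divides ord_243(127)).
π_127 has 27 disjoint cycles with lengths [27, 27, 27, 27, 27, 27, 9, 9, 9, 9, 9, 9, 3, 3, 3, 3, 3, 3, 1, 1, 1, 1, 1, 1, 1, 1, 1] on {0,…,242}.
sign(π) = (−1)^{n − #cycles} = (−1)^{243−27} = (−1)^216 = +1.

+1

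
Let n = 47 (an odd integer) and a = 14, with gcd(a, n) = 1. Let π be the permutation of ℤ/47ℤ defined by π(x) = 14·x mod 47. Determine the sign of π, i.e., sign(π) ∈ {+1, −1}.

Orbit of 17 under x↦14x: [17, 3, 42, 24, 7, 4, 9]… (length divides ord_47(14)).
3 cycles of lengths [23, 23, 1].
47 − 3 = 44 transpositions; sign(π) = (−1)^44 = +1.

+1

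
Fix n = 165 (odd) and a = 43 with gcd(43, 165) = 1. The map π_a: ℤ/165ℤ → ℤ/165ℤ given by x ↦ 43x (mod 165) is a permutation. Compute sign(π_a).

Orbit of 142 under x↦43x: [142, 1, 43, 34]… (length divides ord_165(43)).
Cycle lengths of π_43 on ℤ/165ℤ: [4, 4, 4, 4, 4, 4, 4, 4, 4, 4, 4, 4, 4, 4, 4, 4, 4, 4, 4, 4, 4, 4, 4, 4, 4, 4, 4, 4, 4, 4, 4, 4, 4, 2, 2, 2, 2, 2, 2, 2, 2, 2, 2, 2, 2, 2, 2, 2, 1, 1, 1]; 51 cycles in total.
n − c = 165 − 51 = 114; sign = (−1)^114 = +1.
(43|165)_J = +1 (Zolotarev's lemma cross-check).

+1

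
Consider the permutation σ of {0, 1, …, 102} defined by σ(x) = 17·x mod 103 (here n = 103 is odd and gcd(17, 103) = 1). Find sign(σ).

Trace 93: π^k(93) = [93, 36, 97, 1, 17, 83, 72] for k=0..6.
Cycle type of π: 51×2 + 1; total 3 cycles.
3 cycles on 103: each ℓ→(−1)^(ℓ−1), product (−1)^100 = +1.

+1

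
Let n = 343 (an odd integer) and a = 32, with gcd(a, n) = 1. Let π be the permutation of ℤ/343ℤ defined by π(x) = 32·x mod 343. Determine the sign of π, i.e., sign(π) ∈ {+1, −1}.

+1

Trace 67: π^k(67) = [67, 86, 8, 256, 303, 92, 200] for k=0..6.
Cycle lengths of π_32 on ℤ/343ℤ: [147, 147, 21, 21, 3, 3, 1]; 7 cycles in total.
With 7 cycles on 343 points, sign = (−1)^{343−7} = +1.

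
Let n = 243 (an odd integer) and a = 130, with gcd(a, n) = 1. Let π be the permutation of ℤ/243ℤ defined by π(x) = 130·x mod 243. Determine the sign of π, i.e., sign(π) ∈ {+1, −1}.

+1

Start at x=106: 106 → 172 → 4 → 34 → 46 → 148 → 43 → … (one orbit).
Cycle type of π: 81×2 + 27×2 + 9×2 + 3×2 + 1×3; total 11 cycles.
11 cycles on 243: each ℓ→(−1)^(ℓ−1), product (−1)^232 = +1.
Zolotarev: (130|243) = +1, matching the cycle-count sign.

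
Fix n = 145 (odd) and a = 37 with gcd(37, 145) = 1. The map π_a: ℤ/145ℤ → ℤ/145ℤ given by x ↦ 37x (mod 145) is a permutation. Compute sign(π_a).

+1

Trace 133: π^k(133) = [133, 136, 102, 4, 3, 111, 47] for k=0..6.
Cycle type of π: 28×5 + 4 + 1; total 7 cycles.
Σ(ℓ_i−1) = 145−7 = 138; sign = (−1)^138 = +1.
The Jacobi symbol (37|145) = +1 (Zolotarev) agrees.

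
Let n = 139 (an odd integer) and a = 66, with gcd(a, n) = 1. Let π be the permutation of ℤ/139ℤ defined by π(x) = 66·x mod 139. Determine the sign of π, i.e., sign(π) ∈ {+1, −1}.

+1

Orbit of 77 under x↦66x: [77, 78, 5, 52, 96, 81, 64]… (length divides ord_139(66)).
The orbit structure of x ↦ 66x mod 139: 3 orbits of sizes [69, 69, 1].
sign(π) = (−1)^{n − #cycles} = (−1)^{139−3} = (−1)^136 = +1.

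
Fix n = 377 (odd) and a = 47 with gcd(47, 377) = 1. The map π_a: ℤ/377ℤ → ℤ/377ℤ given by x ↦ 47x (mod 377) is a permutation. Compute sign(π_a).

+1

Orbit of 248 under x↦47x: [248, 346, 51, 135, 313, 8, 376]… (length divides ord_377(47)).
Cycle type of π: 28×13 + 4×3 + 1; total 17 cycles.
n − c = 377 − 17 = 360; sign = (−1)^360 = +1.
Zolotarev: (47|377) = +1, matching the cycle-count sign.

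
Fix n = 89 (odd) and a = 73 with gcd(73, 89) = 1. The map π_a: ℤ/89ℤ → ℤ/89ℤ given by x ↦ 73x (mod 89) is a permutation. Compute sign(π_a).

+1

Orbit of 87 under x↦73x: [87, 32, 22, 4, 25, 45, 81]… (length divides ord_89(73)).
π_73 has 5 disjoint cycles with lengths [22, 22, 22, 22, 1] on {0,…,88}.
89 − 5 = 84 transpositions; sign(π) = (−1)^84 = +1.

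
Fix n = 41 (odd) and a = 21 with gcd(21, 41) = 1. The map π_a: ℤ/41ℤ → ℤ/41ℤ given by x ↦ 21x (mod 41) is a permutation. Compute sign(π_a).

Trace 33: π^k(33) = [33, 37, 39, 40, 20, 10, 5] for k=0..6.
π_21 has 3 disjoint cycles with lengths [20, 20, 1] on {0,…,40}.
41 − 3 = 38 transpositions; sign(π) = (−1)^38 = +1.
(21|41)_J = +1 (Zolotarev's lemma cross-check).

+1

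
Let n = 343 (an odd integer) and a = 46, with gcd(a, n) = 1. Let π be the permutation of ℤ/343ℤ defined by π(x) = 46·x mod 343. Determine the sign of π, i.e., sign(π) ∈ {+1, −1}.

+1

Trace 260: π^k(260) = [260, 298, 331, 134, 333, 226, 106] for k=0..6.
Cycle type of π: 147×2 + 21×2 + 3×2 + 1; total 7 cycles.
sign(π) = (−1)^{n − #cycles} = (−1)^{343−7} = (−1)^336 = +1.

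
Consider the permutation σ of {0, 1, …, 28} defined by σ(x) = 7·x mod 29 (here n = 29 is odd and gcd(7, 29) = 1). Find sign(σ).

+1

Orbit of 1 under x↦7x: [1, 7, 20, 24, 23, 16, 25]… (length divides ord_29(7)).
Cycle lengths of π_7 on ℤ/29ℤ: [7, 7, 7, 7, 1]; 5 cycles in total.
5 cycles on 29: each ℓ→(−1)^(ℓ−1), product (−1)^24 = +1.
(7|29)_J = +1 (Zolotarev's lemma cross-check).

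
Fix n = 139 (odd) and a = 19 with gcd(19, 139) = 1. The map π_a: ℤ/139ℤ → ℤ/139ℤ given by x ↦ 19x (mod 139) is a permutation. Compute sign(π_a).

Start at x=118: 118 → 18 → 64 → 104 → 30 → 14 → 127 → … (one orbit).
Cycle type of π: 138 + 1; total 2 cycles.
n − c = 139 − 2 = 137; sign = (−1)^137 = -1.
(19|139)_J = -1 (Zolotarev's lemma cross-check).

-1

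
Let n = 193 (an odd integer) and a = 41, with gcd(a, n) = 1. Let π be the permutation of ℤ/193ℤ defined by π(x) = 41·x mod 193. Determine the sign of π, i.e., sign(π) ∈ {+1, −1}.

-1

Orbit of 150 under x↦41x: [150, 167, 92, 105, 59, 103, 170]… (length divides ord_193(41)).
The orbit structure of x ↦ 41x mod 193: 2 orbits of sizes [192, 1].
193 − 2 = 191 transpositions; sign(π) = (−1)^191 = -1.
Zolotarev: (41|193) = -1, matching the cycle-count sign.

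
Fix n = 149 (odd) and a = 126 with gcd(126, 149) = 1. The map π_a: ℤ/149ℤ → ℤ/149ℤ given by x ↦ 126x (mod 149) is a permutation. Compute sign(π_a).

-1

Start at x=80: 80 → 97 → 4 → 57 → 30 → 55 → 76 → … (one orbit).
2 cycles of lengths [148, 1].
n − c = 149 − 2 = 147; sign = (−1)^147 = -1.
Check: (126/149) = -1 by Zolotarev.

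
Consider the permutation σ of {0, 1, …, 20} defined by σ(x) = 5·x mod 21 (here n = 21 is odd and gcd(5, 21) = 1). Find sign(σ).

Start at x=20: 20 → 16 → 17 → 1 → 5 → 4 → 20 (one orbit).
Decompose π into cycles: lengths [6, 6, 6, 2, 1] (5 cycles, including the fixed point 0).
Σ(ℓ_i−1) = 21−5 = 16; sign = (−1)^16 = +1.
Zolotarev: (5|21) = +1, matching the cycle-count sign.

+1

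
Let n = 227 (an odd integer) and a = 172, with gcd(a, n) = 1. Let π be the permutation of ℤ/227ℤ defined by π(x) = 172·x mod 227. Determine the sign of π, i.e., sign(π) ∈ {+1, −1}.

+1

Orbit of 87 under x↦172x: [87, 209, 82, 30, 166, 177, 26]… (length divides ord_227(172)).
The orbit structure of x ↦ 172x mod 227: 3 orbits of sizes [113, 113, 1].
Σ(ℓ_i−1) = 227−3 = 224; sign = (−1)^224 = +1.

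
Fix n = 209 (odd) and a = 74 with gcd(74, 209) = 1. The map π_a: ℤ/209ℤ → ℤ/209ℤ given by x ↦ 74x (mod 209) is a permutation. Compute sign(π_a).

Start at x=26: 26 → 43 → 47 → 134 → 93 → 194 → 144 → … (one orbit).
6 cycles of lengths [90, 90, 10, 9, 9, 1].
With 6 cycles on 209 points, sign = (−1)^{209−6} = -1.
Via Zolotarev, sign(π_{74}) = (74|209) = -1.

-1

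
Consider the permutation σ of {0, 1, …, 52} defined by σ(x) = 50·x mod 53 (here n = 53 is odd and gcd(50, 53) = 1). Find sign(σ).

-1

Start at x=16: 16 → 5 → 38 → 45 → 24 → 34 → 4 → … (one orbit).
The orbit structure of x ↦ 50x mod 53: 2 orbits of sizes [52, 1].
n − c = 53 − 2 = 51; sign = (−1)^51 = -1.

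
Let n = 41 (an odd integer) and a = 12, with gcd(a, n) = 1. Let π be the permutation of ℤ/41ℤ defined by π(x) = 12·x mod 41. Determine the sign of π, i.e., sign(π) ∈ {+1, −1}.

-1

Trace 36: π^k(36) = [36, 22, 18, 11, 9, 26, 25] for k=0..6.
Cycle type of π: 40 + 1; total 2 cycles.
With 2 cycles on 41 points, sign = (−1)^{41−2} = -1.
(12|41)_J = -1 (Zolotarev's lemma cross-check).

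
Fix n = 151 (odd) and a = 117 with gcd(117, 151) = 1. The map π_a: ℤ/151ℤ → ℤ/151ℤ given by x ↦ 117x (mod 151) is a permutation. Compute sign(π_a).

Trace 81: π^k(81) = [81, 115, 16, 60, 74, 51, 78] for k=0..6.
Decompose π into cycles: lengths [150, 1] (2 cycles, including the fixed point 0).
n − c = 151 − 2 = 149; sign = (−1)^149 = -1.

-1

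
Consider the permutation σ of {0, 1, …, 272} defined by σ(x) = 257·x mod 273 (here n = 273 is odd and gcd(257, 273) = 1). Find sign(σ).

Start at x=257: 257 → 256 → 272 → 16 → 17 → 1 → 257 (one orbit).
47 cycles of lengths [6, 6, 6, 6, 6, 6, 6, 6, 6, 6, 6, 6, 6, 6, 6, 6, 6, 6, 6, 6, 6, 6, 6, 6, 6, 6, 6, 6, 6, 6, 6, 6, 6, 6, 6, 6, 6, 6, 6, 6, 6, 6, 6, 6, 6, 2, 1].
47 cycles on 273: each ℓ→(−1)^(ℓ−1), product (−1)^226 = +1.
Check: (257/273) = +1 by Zolotarev.

+1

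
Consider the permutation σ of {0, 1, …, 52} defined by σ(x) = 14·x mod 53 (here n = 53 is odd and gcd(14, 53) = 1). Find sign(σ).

Trace 5: π^k(5) = [5, 17, 26, 46, 8, 6, 31] for k=0..6.
π_14 has 2 disjoint cycles with lengths [52, 1] on {0,…,52}.
n − c = 53 − 2 = 51; sign = (−1)^51 = -1.
Zolotarev: (14|53) = -1, matching the cycle-count sign.

-1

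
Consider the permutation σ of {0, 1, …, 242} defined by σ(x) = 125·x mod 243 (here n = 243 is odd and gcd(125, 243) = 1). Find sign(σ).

-1

Start at x=152: 152 → 46 → 161 → 199 → 89 → 190 → 179 → … (one orbit).
π_125 has 14 disjoint cycles with lengths [54, 54, 54, 18, 18, 18, 6, 6, 6, 2, 2, 2, 2, 1] on {0,…,242}.
243 − 14 = 229 transpositions; sign(π) = (−1)^229 = -1.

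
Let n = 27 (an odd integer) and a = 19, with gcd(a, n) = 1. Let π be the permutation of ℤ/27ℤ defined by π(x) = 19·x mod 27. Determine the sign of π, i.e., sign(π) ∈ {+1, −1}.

+1

Orbit of 10 under x↦19x: [10, 1, 19]… (length divides ord_27(19)).
The orbit structure of x ↦ 19x mod 27: 15 orbits of sizes [3, 3, 3, 3, 3, 3, 1, 1, 1, 1, 1, 1, 1, 1, 1].
n − c = 27 − 15 = 12; sign = (−1)^12 = +1.
The Jacobi symbol (19|27) = +1 (Zolotarev) agrees.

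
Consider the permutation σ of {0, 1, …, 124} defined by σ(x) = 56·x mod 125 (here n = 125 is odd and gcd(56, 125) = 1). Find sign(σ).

Start at x=66: 66 → 71 → 101 → 31 → 111 → 91 → 96 → … (one orbit).
The orbit structure of x ↦ 56x mod 125: 13 orbits of sizes [25, 25, 25, 25, 5, 5, 5, 5, 1, 1, 1, 1, 1].
With 13 cycles on 125 points, sign = (−1)^{125−13} = +1.

+1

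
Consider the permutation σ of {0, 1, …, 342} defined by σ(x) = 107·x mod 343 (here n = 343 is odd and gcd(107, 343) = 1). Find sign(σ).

+1

Start at x=246: 246 → 254 → 81 → 92 → 240 → 298 → 330 → … (one orbit).
π_107 has 7 disjoint cycles with lengths [147, 147, 21, 21, 3, 3, 1] on {0,…,342}.
sign(π) = (−1)^{n − #cycles} = (−1)^{343−7} = (−1)^336 = +1.
Via Zolotarev, sign(π_{107}) = (107|343) = +1.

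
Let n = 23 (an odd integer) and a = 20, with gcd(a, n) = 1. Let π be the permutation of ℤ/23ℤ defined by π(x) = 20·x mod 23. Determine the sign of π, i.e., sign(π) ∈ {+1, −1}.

-1

Start at x=15: 15 → 1 → 20 → 9 → 19 → 12 → 10 → … (one orbit).
The orbit structure of x ↦ 20x mod 23: 2 orbits of sizes [22, 1].
2 cycles on 23: each ℓ→(−1)^(ℓ−1), product (−1)^21 = -1.
Check: (20/23) = -1 by Zolotarev.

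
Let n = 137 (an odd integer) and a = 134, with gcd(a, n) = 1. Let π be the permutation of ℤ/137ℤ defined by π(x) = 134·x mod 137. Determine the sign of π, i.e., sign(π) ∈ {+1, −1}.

-1

Start at x=19: 19 → 80 → 34 → 35 → 32 → 41 → 14 → … (one orbit).
π_134 has 2 disjoint cycles with lengths [136, 1] on {0,…,136}.
n − c = 137 − 2 = 135; sign = (−1)^135 = -1.
Check: (134/137) = -1 by Zolotarev.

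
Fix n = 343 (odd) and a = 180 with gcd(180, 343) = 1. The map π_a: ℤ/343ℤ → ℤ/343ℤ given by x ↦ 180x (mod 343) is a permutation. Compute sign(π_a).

-1

Orbit of 67 under x↦180x: [67, 55, 296, 115, 120, 334, 95]… (length divides ord_343(180)).
The orbit structure of x ↦ 180x mod 343: 4 orbits of sizes [294, 42, 6, 1].
n − c = 343 − 4 = 339; sign = (−1)^339 = -1.
(180|343)_J = -1 (Zolotarev's lemma cross-check).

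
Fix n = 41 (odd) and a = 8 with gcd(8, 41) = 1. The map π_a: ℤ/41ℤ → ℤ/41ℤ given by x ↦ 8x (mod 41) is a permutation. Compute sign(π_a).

Start at x=32: 32 → 10 → 39 → 25 → 36 → 1 → 8 → … (one orbit).
Cycle type of π: 20×2 + 1; total 3 cycles.
With 3 cycles on 41 points, sign = (−1)^{41−3} = +1.
Check: (8/41) = +1 by Zolotarev.

+1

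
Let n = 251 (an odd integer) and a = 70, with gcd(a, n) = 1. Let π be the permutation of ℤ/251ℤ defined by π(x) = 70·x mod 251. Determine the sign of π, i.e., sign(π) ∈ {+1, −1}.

-1

Start at x=92: 92 → 165 → 4 → 29 → 22 → 34 → 121 → … (one orbit).
2 cycles of lengths [250, 1].
With 2 cycles on 251 points, sign = (−1)^{251−2} = -1.
The Jacobi symbol (70|251) = -1 (Zolotarev) agrees.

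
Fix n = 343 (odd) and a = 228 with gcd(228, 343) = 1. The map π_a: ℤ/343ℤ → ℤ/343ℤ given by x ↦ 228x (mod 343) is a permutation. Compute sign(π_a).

+1

Orbit of 50 under x↦228x: [50, 81, 289, 36, 319, 16, 218]… (length divides ord_343(228)).
Cycle type of π: 147×2 + 21×2 + 3×2 + 1; total 7 cycles.
Σ(ℓ_i−1) = 343−7 = 336; sign = (−1)^336 = +1.
Via Zolotarev, sign(π_{228}) = (228|343) = +1.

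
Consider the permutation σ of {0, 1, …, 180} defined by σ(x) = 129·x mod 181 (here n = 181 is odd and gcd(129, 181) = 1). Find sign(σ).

+1

Orbit of 75 under x↦129x: [75, 82, 80, 3, 25, 148, 87]… (length divides ord_181(129)).
Cycle lengths of π_129 on ℤ/181ℤ: [45, 45, 45, 45, 1]; 5 cycles in total.
5 cycles on 181: each ℓ→(−1)^(ℓ−1), product (−1)^176 = +1.
The Jacobi symbol (129|181) = +1 (Zolotarev) agrees.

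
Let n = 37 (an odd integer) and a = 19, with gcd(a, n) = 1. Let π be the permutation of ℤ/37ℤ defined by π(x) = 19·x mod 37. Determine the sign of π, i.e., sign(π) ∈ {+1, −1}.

-1

Start at x=32: 32 → 16 → 8 → 4 → 2 → 1 → 19 → … (one orbit).
π_19 has 2 disjoint cycles with lengths [36, 1] on {0,…,36}.
Σ(ℓ_i−1) = 37−2 = 35; sign = (−1)^35 = -1.
The Jacobi symbol (19|37) = -1 (Zolotarev) agrees.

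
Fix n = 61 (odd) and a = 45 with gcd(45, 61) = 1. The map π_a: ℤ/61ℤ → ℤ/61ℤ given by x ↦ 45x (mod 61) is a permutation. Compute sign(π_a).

Start at x=52: 52 → 22 → 14 → 20 → 46 → 57 → 3 → … (one orbit).
Decompose π into cycles: lengths [30, 30, 1] (3 cycles, including the fixed point 0).
sign(π) = (−1)^{n − #cycles} = (−1)^{61−3} = (−1)^58 = +1.

+1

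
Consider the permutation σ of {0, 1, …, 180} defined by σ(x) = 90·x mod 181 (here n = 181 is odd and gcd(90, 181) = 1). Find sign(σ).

-1

Trace 65: π^k(65) = [65, 58, 152, 105, 38, 162, 100] for k=0..6.
π_90 has 2 disjoint cycles with lengths [180, 1] on {0,…,180}.
Σ(ℓ_i−1) = 181−2 = 179; sign = (−1)^179 = -1.
Zolotarev: (90|181) = -1, matching the cycle-count sign.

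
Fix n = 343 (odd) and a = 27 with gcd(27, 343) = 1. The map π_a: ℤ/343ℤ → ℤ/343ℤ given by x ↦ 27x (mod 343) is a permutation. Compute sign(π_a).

Start at x=330: 330 → 335 → 127 → 342 → 316 → 300 → 211 → … (one orbit).
The orbit structure of x ↦ 27x mod 343: 10 orbits of sizes [98, 98, 98, 14, 14, 14, 2, 2, 2, 1].
sign(π) = (−1)^{n − #cycles} = (−1)^{343−10} = (−1)^333 = -1.

-1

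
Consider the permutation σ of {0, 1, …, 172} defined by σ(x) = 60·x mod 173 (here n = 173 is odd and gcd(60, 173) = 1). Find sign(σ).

Trace 16: π^k(16) = [16, 95, 164, 152, 124, 1, 60] for k=0..6.
The orbit structure of x ↦ 60x mod 173: 5 orbits of sizes [43, 43, 43, 43, 1].
173 − 5 = 168 transpositions; sign(π) = (−1)^168 = +1.
Check: (60/173) = +1 by Zolotarev.

+1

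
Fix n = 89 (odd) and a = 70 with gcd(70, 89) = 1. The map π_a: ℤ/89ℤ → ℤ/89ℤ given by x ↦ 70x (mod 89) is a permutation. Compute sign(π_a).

-1

Start at x=77: 77 → 50 → 29 → 72 → 56 → 4 → 13 → … (one orbit).
Cycle type of π: 88 + 1; total 2 cycles.
Σ(ℓ_i−1) = 89−2 = 87; sign = (−1)^87 = -1.
Check: (70/89) = -1 by Zolotarev.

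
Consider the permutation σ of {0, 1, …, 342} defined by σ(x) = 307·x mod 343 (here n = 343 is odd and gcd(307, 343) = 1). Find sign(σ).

Start at x=330: 330 → 125 → 302 → 104 → 29 → 328 → 197 → … (one orbit).
Cycle lengths of π_307 on ℤ/343ℤ: [98, 98, 98, 14, 14, 14, 2, 2, 2, 1]; 10 cycles in total.
sign(π) = (−1)^{n − #cycles} = (−1)^{343−10} = (−1)^333 = -1.

-1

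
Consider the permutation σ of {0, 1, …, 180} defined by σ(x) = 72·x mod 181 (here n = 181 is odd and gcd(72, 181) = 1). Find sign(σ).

Start at x=39: 39 → 93 → 180 → 109 → 65 → 155 → 119 → … (one orbit).
Cycle type of π: 36×5 + 1; total 6 cycles.
6 cycles on 181: each ℓ→(−1)^(ℓ−1), product (−1)^175 = -1.
Zolotarev: (72|181) = -1, matching the cycle-count sign.

-1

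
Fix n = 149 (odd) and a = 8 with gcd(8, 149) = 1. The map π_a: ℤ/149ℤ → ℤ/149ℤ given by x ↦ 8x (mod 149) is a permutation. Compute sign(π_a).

-1

Start at x=129: 129 → 138 → 61 → 41 → 30 → 91 → 132 → … (one orbit).
Cycle type of π: 148 + 1; total 2 cycles.
149 − 2 = 147 transpositions; sign(π) = (−1)^147 = -1.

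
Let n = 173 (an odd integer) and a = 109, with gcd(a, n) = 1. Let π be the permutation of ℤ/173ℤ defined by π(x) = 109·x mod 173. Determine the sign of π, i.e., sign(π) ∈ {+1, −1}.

+1

Trace 43: π^k(43) = [43, 16, 14, 142, 81, 6, 135] for k=0..6.
5 cycles of lengths [43, 43, 43, 43, 1].
sign(π) = (−1)^{n − #cycles} = (−1)^{173−5} = (−1)^168 = +1.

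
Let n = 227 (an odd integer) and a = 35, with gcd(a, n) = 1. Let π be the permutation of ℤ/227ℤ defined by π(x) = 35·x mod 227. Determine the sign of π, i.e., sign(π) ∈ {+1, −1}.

-1

Trace 102: π^k(102) = [102, 165, 100, 95, 147, 151, 64] for k=0..6.
The orbit structure of x ↦ 35x mod 227: 2 orbits of sizes [226, 1].
227 − 2 = 225 transpositions; sign(π) = (−1)^225 = -1.
The Jacobi symbol (35|227) = -1 (Zolotarev) agrees.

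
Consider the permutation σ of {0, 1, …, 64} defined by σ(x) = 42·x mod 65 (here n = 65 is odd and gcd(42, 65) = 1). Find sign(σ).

Trace 27: π^k(27) = [27, 29, 48, 1, 42, 9, 53] for k=0..6.
The orbit structure of x ↦ 42x mod 65: 10 orbits of sizes [12, 12, 12, 12, 4, 3, 3, 3, 3, 1].
10 cycles on 65: each ℓ→(−1)^(ℓ−1), product (−1)^55 = -1.
Zolotarev: (42|65) = -1, matching the cycle-count sign.

-1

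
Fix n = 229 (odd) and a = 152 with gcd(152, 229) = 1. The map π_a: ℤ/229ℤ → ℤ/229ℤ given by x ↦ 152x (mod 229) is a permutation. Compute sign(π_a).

-1

Start at x=96: 96 → 165 → 119 → 226 → 2 → 75 → 179 → … (one orbit).
Cycle type of π: 228 + 1; total 2 cycles.
sign(π) = (−1)^{n − #cycles} = (−1)^{229−2} = (−1)^227 = -1.
Check: (152/229) = -1 by Zolotarev.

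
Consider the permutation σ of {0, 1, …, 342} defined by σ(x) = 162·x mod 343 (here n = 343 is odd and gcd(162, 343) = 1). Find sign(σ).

+1

Start at x=281: 281 → 246 → 64 → 78 → 288 → 8 → 267 → … (one orbit).
Cycle lengths of π_162 on ℤ/343ℤ: [49, 49, 49, 49, 49, 49, 7, 7, 7, 7, 7, 7, 1, 1, 1, 1, 1, 1, 1]; 19 cycles in total.
sign(π) = (−1)^{n − #cycles} = (−1)^{343−19} = (−1)^324 = +1.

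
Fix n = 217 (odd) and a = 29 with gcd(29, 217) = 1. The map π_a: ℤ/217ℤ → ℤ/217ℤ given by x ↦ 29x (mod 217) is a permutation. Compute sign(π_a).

-1

Trace 1: π^k(1) = [1, 29, 190, 85, 78, 92, 64] for k=0..6.
28 cycles of lengths [10, 10, 10, 10, 10, 10, 10, 10, 10, 10, 10, 10, 10, 10, 10, 10, 10, 10, 10, 10, 10, 1, 1, 1, 1, 1, 1, 1].
n − c = 217 − 28 = 189; sign = (−1)^189 = -1.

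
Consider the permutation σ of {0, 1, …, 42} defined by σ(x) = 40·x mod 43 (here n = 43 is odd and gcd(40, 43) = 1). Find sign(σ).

Trace 24: π^k(24) = [24, 14, 1, 40, 9, 16, 38] for k=0..6.
π_40 has 3 disjoint cycles with lengths [21, 21, 1] on {0,…,42}.
Σ(ℓ_i−1) = 43−3 = 40; sign = (−1)^40 = +1.
Check: (40/43) = +1 by Zolotarev.

+1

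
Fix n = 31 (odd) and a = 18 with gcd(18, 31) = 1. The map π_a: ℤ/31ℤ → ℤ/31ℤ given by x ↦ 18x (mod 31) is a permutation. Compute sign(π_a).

Orbit of 16 under x↦18x: [16, 9, 7, 2, 5, 28, 8]… (length divides ord_31(18)).
3 cycles of lengths [15, 15, 1].
With 3 cycles on 31 points, sign = (−1)^{31−3} = +1.
Zolotarev: (18|31) = +1, matching the cycle-count sign.

+1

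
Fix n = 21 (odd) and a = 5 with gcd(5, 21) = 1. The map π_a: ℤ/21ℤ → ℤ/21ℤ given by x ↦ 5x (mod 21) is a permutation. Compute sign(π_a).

+1

Orbit of 17 under x↦5x: [17, 1, 5, 4, 20, 16]… (length divides ord_21(5)).
π_5 has 5 disjoint cycles with lengths [6, 6, 6, 2, 1] on {0,…,20}.
sign(π) = (−1)^{n − #cycles} = (−1)^{21−5} = (−1)^16 = +1.
Via Zolotarev, sign(π_{5}) = (5|21) = +1.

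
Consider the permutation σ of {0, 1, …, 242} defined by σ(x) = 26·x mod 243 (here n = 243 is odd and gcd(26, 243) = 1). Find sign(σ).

-1

Trace 161: π^k(161) = [161, 55, 215, 1, 26, 190, 80] for k=0..6.
π_26 has 32 disjoint cycles with lengths [18, 18, 18, 18, 18, 18, 18, 18, 18, 6, 6, 6, 6, 6, 6, 6, 6, 6, 2, 2, 2, 2, 2, 2, 2, 2, 2, 2, 2, 2, 2, 1] on {0,…,242}.
With 32 cycles on 243 points, sign = (−1)^{243−32} = -1.
Zolotarev: (26|243) = -1, matching the cycle-count sign.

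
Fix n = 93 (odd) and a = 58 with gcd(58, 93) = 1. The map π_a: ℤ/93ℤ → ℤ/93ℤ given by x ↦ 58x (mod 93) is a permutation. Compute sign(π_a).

Trace 64: π^k(64) = [64, 85, 1, 58, 16, 91, 70] for k=0..6.
π_58 has 12 disjoint cycles with lengths [10, 10, 10, 10, 10, 10, 10, 10, 10, 1, 1, 1] on {0,…,92}.
12 cycles on 93: each ℓ→(−1)^(ℓ−1), product (−1)^81 = -1.

-1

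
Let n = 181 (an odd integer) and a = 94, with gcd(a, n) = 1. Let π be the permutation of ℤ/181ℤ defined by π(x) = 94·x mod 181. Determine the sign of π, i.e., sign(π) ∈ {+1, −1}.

Orbit of 70 under x↦94x: [70, 64, 43, 60, 29, 11, 129]… (length divides ord_181(94)).
π_94 has 3 disjoint cycles with lengths [90, 90, 1] on {0,…,180}.
Σ(ℓ_i−1) = 181−3 = 178; sign = (−1)^178 = +1.

+1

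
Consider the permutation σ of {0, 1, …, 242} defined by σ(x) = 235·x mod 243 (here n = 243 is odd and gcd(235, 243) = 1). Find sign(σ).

Orbit of 217 under x↦235x: [217, 208, 37, 190, 181, 10, 163]… (length divides ord_243(235)).
The orbit structure of x ↦ 235x mod 243: 27 orbits of sizes [27, 27, 27, 27, 27, 27, 9, 9, 9, 9, 9, 9, 3, 3, 3, 3, 3, 3, 1, 1, 1, 1, 1, 1, 1, 1, 1].
sign(π) = (−1)^{n − #cycles} = (−1)^{243−27} = (−1)^216 = +1.

+1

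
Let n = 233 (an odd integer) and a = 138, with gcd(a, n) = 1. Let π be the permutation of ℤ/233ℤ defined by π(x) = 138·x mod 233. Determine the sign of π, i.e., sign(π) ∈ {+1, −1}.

-1

Orbit of 137 under x↦138x: [137, 33, 127, 51, 48, 100, 53]… (length divides ord_233(138)).
π_138 has 2 disjoint cycles with lengths [232, 1] on {0,…,232}.
Σ(ℓ_i−1) = 233−2 = 231; sign = (−1)^231 = -1.
The Jacobi symbol (138|233) = -1 (Zolotarev) agrees.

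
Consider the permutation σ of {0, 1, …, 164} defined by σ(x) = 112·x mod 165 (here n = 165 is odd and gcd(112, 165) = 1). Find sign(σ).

Trace 127: π^k(127) = [127, 34, 13, 136, 52, 49, 43] for k=0..6.
Decompose π into cycles: lengths [20, 20, 20, 20, 20, 20, 10, 10, 10, 4, 4, 4, 1, 1, 1] (15 cycles, including the fixed point 0).
n − c = 165 − 15 = 150; sign = (−1)^150 = +1.
Via Zolotarev, sign(π_{112}) = (112|165) = +1.

+1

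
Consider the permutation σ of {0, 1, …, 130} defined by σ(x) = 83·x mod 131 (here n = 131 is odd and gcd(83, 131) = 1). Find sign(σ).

Orbit of 54 under x↦83x: [54, 28, 97, 60, 2, 35, 23]… (length divides ord_131(83)).
Cycle type of π: 130 + 1; total 2 cycles.
131 − 2 = 129 transpositions; sign(π) = (−1)^129 = -1.

-1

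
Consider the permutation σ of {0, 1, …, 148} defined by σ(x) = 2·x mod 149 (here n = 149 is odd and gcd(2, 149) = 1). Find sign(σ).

-1

Orbit of 108 under x↦2x: [108, 67, 134, 119, 89, 29, 58]… (length divides ord_149(2)).
π_2 has 2 disjoint cycles with lengths [148, 1] on {0,…,148}.
2 cycles on 149: each ℓ→(−1)^(ℓ−1), product (−1)^147 = -1.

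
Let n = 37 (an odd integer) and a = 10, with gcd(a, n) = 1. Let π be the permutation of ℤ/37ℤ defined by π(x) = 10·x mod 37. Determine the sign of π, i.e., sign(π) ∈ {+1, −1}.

Orbit of 1 under x↦10x: [1, 10, 26]… (length divides ord_37(10)).
13 cycles of lengths [3, 3, 3, 3, 3, 3, 3, 3, 3, 3, 3, 3, 1].
sign(π) = (−1)^{n − #cycles} = (−1)^{37−13} = (−1)^24 = +1.
(10|37)_J = +1 (Zolotarev's lemma cross-check).

+1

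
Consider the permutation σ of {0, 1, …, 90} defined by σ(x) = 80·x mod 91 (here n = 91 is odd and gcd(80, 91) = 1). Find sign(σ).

+1

Orbit of 1 under x↦80x: [1, 80, 30, 34, 81, 19, 64]… (length divides ord_91(80)).
π_80 has 9 disjoint cycles with lengths [12, 12, 12, 12, 12, 12, 12, 6, 1] on {0,…,90}.
With 9 cycles on 91 points, sign = (−1)^{91−9} = +1.
(80|91)_J = +1 (Zolotarev's lemma cross-check).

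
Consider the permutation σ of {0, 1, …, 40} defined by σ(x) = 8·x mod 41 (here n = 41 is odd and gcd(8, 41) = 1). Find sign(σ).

Orbit of 32 under x↦8x: [32, 10, 39, 25, 36, 1, 8]… (length divides ord_41(8)).
Cycle lengths of π_8 on ℤ/41ℤ: [20, 20, 1]; 3 cycles in total.
With 3 cycles on 41 points, sign = (−1)^{41−3} = +1.
Check: (8/41) = +1 by Zolotarev.

+1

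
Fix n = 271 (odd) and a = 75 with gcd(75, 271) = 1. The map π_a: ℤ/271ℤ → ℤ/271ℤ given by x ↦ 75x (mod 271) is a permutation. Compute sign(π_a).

Orbit of 35 under x↦75x: [35, 186, 129, 190, 158, 197, 141]… (length divides ord_271(75)).
Cycle type of π: 270 + 1; total 2 cycles.
With 2 cycles on 271 points, sign = (−1)^{271−2} = -1.
(75|271)_J = -1 (Zolotarev's lemma cross-check).

-1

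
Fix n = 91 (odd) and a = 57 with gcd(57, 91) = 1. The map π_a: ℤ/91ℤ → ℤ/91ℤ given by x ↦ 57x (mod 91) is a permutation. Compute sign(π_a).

Orbit of 64 under x↦57x: [64, 8, 1, 57]… (length divides ord_91(57)).
π_57 has 28 disjoint cycles with lengths [4, 4, 4, 4, 4, 4, 4, 4, 4, 4, 4, 4, 4, 4, 4, 4, 4, 4, 4, 4, 4, 1, 1, 1, 1, 1, 1, 1] on {0,…,90}.
28 cycles on 91: each ℓ→(−1)^(ℓ−1), product (−1)^63 = -1.

-1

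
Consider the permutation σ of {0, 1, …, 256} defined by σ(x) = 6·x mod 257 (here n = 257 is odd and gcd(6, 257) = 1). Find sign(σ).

-1

Start at x=46: 46 → 19 → 114 → 170 → 249 → 209 → 226 → … (one orbit).
Cycle lengths of π_6 on ℤ/257ℤ: [256, 1]; 2 cycles in total.
With 2 cycles on 257 points, sign = (−1)^{257−2} = -1.
Check: (6/257) = -1 by Zolotarev.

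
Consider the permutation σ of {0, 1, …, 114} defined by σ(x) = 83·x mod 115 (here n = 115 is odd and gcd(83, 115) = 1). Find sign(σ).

+1

Orbit of 103 under x↦83x: [103, 39, 17, 31, 43, 4, 102]… (length divides ord_115(83)).
Decompose π into cycles: lengths [44, 44, 22, 4, 1] (5 cycles, including the fixed point 0).
115 − 5 = 110 transpositions; sign(π) = (−1)^110 = +1.
(83|115)_J = +1 (Zolotarev's lemma cross-check).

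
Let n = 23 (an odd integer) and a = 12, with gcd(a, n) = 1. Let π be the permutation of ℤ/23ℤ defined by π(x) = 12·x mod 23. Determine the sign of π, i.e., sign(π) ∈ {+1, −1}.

Orbit of 12 under x↦12x: [12, 6, 3, 13, 18, 9, 16]… (length divides ord_23(12)).
The orbit structure of x ↦ 12x mod 23: 3 orbits of sizes [11, 11, 1].
Σ(ℓ_i−1) = 23−3 = 20; sign = (−1)^20 = +1.
Via Zolotarev, sign(π_{12}) = (12|23) = +1.

+1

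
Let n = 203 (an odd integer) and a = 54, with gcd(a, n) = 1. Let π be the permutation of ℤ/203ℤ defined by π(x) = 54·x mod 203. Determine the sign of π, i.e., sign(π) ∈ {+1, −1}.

Trace 1: π^k(1) = [1, 54, 74, 139, 198, 136, 36] for k=0..6.
Cycle type of π: 42×4 + 7×4 + 6 + 1; total 10 cycles.
sign(π) = (−1)^{n − #cycles} = (−1)^{203−10} = (−1)^193 = -1.
(54|203)_J = -1 (Zolotarev's lemma cross-check).

-1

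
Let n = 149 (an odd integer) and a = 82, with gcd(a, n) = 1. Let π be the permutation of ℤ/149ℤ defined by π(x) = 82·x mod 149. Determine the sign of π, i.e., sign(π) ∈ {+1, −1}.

+1

Trace 30: π^k(30) = [30, 76, 123, 103, 102, 20, 1] for k=0..6.
Cycle lengths of π_82 on ℤ/149ℤ: [74, 74, 1]; 3 cycles in total.
sign(π) = (−1)^{n − #cycles} = (−1)^{149−3} = (−1)^146 = +1.
(82|149)_J = +1 (Zolotarev's lemma cross-check).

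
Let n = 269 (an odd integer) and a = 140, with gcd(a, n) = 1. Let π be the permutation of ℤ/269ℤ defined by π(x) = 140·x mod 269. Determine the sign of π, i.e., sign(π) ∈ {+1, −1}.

-1

Start at x=87: 87 → 75 → 9 → 184 → 205 → 186 → 216 → … (one orbit).
Cycle lengths of π_140 on ℤ/269ℤ: [268, 1]; 2 cycles in total.
n − c = 269 − 2 = 267; sign = (−1)^267 = -1.
(140|269)_J = -1 (Zolotarev's lemma cross-check).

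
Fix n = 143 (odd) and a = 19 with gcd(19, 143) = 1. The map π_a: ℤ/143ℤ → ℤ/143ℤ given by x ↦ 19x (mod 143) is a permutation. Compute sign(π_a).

+1

Orbit of 24 under x↦19x: [24, 27, 84, 23, 8, 9, 28]… (length divides ord_143(19)).
π_19 has 5 disjoint cycles with lengths [60, 60, 12, 10, 1] on {0,…,142}.
n − c = 143 − 5 = 138; sign = (−1)^138 = +1.
Zolotarev: (19|143) = +1, matching the cycle-count sign.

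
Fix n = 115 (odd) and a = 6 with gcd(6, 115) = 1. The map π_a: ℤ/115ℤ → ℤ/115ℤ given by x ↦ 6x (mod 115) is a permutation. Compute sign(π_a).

Orbit of 26 under x↦6x: [26, 41, 16, 96, 1, 6, 36]… (length divides ord_115(6)).
15 cycles of lengths [11, 11, 11, 11, 11, 11, 11, 11, 11, 11, 1, 1, 1, 1, 1].
sign(π) = (−1)^{n − #cycles} = (−1)^{115−15} = (−1)^100 = +1.
Check: (6/115) = +1 by Zolotarev.

+1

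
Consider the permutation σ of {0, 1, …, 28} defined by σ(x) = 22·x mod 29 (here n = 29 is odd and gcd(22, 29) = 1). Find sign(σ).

+1

Orbit of 4 under x↦22x: [4, 1, 22, 20, 5, 23, 13]… (length divides ord_29(22)).
Decompose π into cycles: lengths [14, 14, 1] (3 cycles, including the fixed point 0).
3 cycles on 29: each ℓ→(−1)^(ℓ−1), product (−1)^26 = +1.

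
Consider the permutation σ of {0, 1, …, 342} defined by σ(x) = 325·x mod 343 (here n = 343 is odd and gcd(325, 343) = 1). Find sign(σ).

Start at x=19: 19 → 1 → 325 → 324 → 342 → 18 → 19 (one orbit).
The orbit structure of x ↦ 325x mod 343: 58 orbits of sizes [6, 6, 6, 6, 6, 6, 6, 6, 6, 6, 6, 6, 6, 6, 6, 6, 6, 6, 6, 6, 6, 6, 6, 6, 6, 6, 6, 6, 6, 6, 6, 6, 6, 6, 6, 6, 6, 6, 6, 6, 6, 6, 6, 6, 6, 6, 6, 6, 6, 6, 6, 6, 6, 6, 6, 6, 6, 1].
343 − 58 = 285 transpositions; sign(π) = (−1)^285 = -1.

-1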